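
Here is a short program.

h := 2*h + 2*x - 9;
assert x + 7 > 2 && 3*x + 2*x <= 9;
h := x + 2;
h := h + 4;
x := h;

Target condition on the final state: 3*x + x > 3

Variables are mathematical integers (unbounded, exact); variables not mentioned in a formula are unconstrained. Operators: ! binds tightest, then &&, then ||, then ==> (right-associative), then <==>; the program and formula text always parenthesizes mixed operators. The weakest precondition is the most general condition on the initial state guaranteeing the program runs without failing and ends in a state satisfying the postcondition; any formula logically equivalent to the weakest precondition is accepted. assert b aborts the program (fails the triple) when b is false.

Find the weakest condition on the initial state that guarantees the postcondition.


Working backward. After the program, the postcondition 3*x + x > 3 must hold; in canonical form it is 4*x > 3.
Before x := h: 4*h > 3
Before h := h + 4: 4*h > -13
Before h := x + 2: 4*x > -21
Before assert x + 7 > 2 && 3*x + 2*x <= 9: x > -5 && 5*x <= 9 && 4*x > -21
Before h := 2*h + 2*x - 9: x > -5 && 5*x <= 9 && 4*x > -21
Answer: WP = x > -5 && 5*x <= 9 && 4*x > -21


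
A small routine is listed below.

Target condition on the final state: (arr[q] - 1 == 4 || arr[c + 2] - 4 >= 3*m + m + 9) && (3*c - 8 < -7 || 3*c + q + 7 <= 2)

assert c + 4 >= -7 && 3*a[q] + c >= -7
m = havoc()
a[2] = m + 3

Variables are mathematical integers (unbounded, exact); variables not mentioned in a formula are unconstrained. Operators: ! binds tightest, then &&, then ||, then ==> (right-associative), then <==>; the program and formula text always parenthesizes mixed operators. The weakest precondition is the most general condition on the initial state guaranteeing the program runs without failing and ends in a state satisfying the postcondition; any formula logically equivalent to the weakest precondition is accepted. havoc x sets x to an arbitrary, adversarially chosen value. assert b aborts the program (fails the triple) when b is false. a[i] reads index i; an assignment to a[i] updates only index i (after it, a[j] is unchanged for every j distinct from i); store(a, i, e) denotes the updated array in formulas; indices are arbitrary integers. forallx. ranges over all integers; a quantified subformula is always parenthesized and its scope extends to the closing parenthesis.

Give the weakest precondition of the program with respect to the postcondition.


Working backward. After the program, the postcondition (arr[q] - 1 == 4 || arr[c + 2] - 4 >= 3*m + m + 9) && (3*c - 8 < -7 || 3*c + q + 7 <= 2) must hold; in canonical form it is (arr[q] == 5 || arr[c + 2] >= 4*m + 13) && (3*c < 1 || 3*c + q <= -5).
Before a[2] := m + 3: (arr[q] == 5 || arr[c + 2] >= 4*m + 13) && (3*c < 1 || 3*c + q <= -5)
Before havoc m: forall m_1. ((arr[q] == 5 || arr[c + 2] >= 4*m_1 + 13) && (3*c < 1 || 3*c + q <= -5))
Before assert c + 4 >= -7 && 3*a[q] + c >= -7: c >= -11 && 3*a[q] + c >= -7 && (forall m_1. ((arr[q] == 5 || arr[c + 2] >= 4*m_1 + 13) && (3*c < 1 || 3*c + q <= -5)))
Answer: WP = c >= -11 && 3*a[q] + c >= -7 && (forall m_1. ((arr[q] == 5 || arr[c + 2] >= 4*m_1 + 13) && (3*c < 1 || 3*c + q <= -5)))


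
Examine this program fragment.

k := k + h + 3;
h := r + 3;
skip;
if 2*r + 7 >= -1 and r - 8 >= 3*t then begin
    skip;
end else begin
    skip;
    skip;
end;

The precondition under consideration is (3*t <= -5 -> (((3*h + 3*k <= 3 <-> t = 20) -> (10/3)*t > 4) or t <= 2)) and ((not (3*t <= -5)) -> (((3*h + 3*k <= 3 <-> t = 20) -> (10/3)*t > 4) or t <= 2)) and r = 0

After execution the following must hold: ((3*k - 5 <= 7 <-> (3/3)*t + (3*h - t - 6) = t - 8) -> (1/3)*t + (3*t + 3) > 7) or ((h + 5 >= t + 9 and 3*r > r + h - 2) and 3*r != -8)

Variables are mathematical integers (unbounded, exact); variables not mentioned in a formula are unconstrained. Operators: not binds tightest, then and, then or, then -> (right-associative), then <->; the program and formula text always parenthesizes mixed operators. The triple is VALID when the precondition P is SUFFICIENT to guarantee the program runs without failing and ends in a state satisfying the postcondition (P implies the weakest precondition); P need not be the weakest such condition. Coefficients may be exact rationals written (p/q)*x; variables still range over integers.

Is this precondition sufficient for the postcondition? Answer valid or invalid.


Working backward. After the program, the postcondition ((3*k - 5 <= 7 <-> (3/3)*t + (3*h - t - 6) = t - 8) -> (1/3)*t + (3*t + 3) > 7) or ((h + 5 >= t + 9 and 3*r > r + h - 2) and 3*r != -8) must hold; in canonical form it is ((3*k <= 12 <-> 3*h = t - 2) -> (10/3)*t > 4) or (h >= t + 4 and 2*r > h - 2 and 3*r != -8).
Then branch requires ((3*k <= 12 <-> 3*h = t - 2) -> (10/3)*t > 4) or (h >= t + 4 and 2*r > h - 2 and 3*r != -8); else branch requires ((3*k <= 12 <-> 3*h = t - 2) -> (10/3)*t > 4) or (h >= t + 4 and 2*r > h - 2 and 3*r != -8).
Before the if: ((2*r >= -8 and r >= 3*t + 8) -> (((3*k <= 12 <-> 3*h = t - 2) -> (10/3)*t > 4) or (h >= t + 4 and 2*r > h - 2 and 3*r != -8))) and ((not (2*r >= -8 and r >= 3*t + 8)) -> (((3*k <= 12 <-> 3*h = t - 2) -> (10/3)*t > 4) or (h >= t + 4 and 2*r > h - 2 and 3*r != -8)))
Before skip: ((2*r >= -8 and r >= 3*t + 8) -> (((3*k <= 12 <-> 3*h = t - 2) -> (10/3)*t > 4) or (h >= t + 4 and 2*r > h - 2 and 3*r != -8))) and ((not (2*r >= -8 and r >= 3*t + 8)) -> (((3*k <= 12 <-> 3*h = t - 2) -> (10/3)*t > 4) or (h >= t + 4 and 2*r > h - 2 and 3*r != -8)))
Before h := r + 3: ((2*r >= -8 and r >= 3*t + 8) -> (((3*k <= 12 <-> 3*r = t - 11) -> (10/3)*t > 4) or (r >= t + 1 and r > 1 and 3*r != -8))) and ((not (2*r >= -8 and r >= 3*t + 8)) -> (((3*k <= 12 <-> 3*r = t - 11) -> (10/3)*t > 4) or (r >= t + 1 and r > 1 and 3*r != -8)))
Before k := k + h + 3: ((2*r >= -8 and r >= 3*t + 8) -> (((3*h + 3*k <= 3 <-> 3*r = t - 11) -> (10/3)*t > 4) or (r >= t + 1 and r > 1 and 3*r != -8))) and ((not (2*r >= -8 and r >= 3*t + 8)) -> (((3*h + 3*k <= 3 <-> 3*r = t - 11) -> (10/3)*t > 4) or (r >= t + 1 and r > 1 and 3*r != -8)))
The weakest precondition is ((2*r >= -8 and r >= 3*t + 8) -> (((3*h + 3*k <= 3 <-> 3*r = t - 11) -> (10/3)*t > 4) or (r >= t + 1 and r > 1 and 3*r != -8))) and ((not (2*r >= -8 and r >= 3*t + 8)) -> (((3*h + 3*k <= 3 <-> 3*r = t - 11) -> (10/3)*t > 4) or (r >= t + 1 and r > 1 and 3*r != -8))).
Check whether (3*t <= -5 -> (((3*h + 3*k <= 3 <-> t = 20) -> (10/3)*t > 4) or t <= 2)) and ((not (3*t <= -5)) -> (((3*h + 3*k <= 3 <-> t = 20) -> (10/3)*t > 4) or t <= 2)) and r = 0 implies it.
Countermodel: at the initial state h = 2, k = 0, r = 0, t = 0, the precondition holds but the weakest precondition fails.
Answer: invalid


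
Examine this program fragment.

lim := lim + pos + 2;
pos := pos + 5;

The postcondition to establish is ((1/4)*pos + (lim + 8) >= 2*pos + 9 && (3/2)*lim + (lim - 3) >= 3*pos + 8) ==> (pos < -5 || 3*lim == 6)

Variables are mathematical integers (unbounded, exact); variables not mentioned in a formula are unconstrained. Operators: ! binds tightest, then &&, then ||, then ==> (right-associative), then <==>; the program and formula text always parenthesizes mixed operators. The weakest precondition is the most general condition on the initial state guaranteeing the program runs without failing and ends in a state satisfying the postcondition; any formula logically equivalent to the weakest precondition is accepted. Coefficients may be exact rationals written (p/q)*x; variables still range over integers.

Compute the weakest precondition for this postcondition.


Working backward. After the program, the postcondition ((1/4)*pos + (lim + 8) >= 2*pos + 9 && (3/2)*lim + (lim - 3) >= 3*pos + 8) ==> (pos < -5 || 3*lim == 6) must hold; in canonical form it is (lim >= (7/4)*pos + 1 && (5/2)*lim >= 3*pos + 11) ==> (pos < -5 || 3*lim == 6).
Before pos := pos + 5: (lim >= (7/4)*pos + 39/4 && (5/2)*lim >= 3*pos + 26) ==> (pos < -10 || 3*lim == 6)
Before lim := lim + pos + 2: (lim >= (3/4)*pos + 31/4 && (5/2)*lim >= (1/2)*pos + 21) ==> (pos < -10 || 3*lim + 3*pos == 0)
Answer: WP = (lim >= (3/4)*pos + 31/4 && (5/2)*lim >= (1/2)*pos + 21) ==> (pos < -10 || 3*lim + 3*pos == 0)


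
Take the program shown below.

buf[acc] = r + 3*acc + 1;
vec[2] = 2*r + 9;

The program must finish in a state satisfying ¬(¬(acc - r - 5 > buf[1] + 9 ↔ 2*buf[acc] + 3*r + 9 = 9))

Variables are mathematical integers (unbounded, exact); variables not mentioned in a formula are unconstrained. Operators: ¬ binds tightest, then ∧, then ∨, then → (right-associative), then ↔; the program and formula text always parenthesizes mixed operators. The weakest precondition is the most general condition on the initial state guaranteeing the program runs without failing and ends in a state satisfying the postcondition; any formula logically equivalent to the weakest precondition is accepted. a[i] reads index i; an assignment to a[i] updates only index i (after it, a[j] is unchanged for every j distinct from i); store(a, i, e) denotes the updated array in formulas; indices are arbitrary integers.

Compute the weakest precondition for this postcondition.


Working backward. After the program, the postcondition ¬(¬(acc - r - 5 > buf[1] + 9 ↔ 2*buf[acc] + 3*r + 9 = 9)) must hold; in canonical form it is acc > buf[1] + r + 14 ↔ 2*buf[acc] + 3*r = 0.
Before vec[2] := 2*r + 9: acc > buf[1] + r + 14 ↔ 2*buf[acc] + 3*r = 0
Before buf[acc] := r + 3*acc + 1: acc > store(buf, acc, 3*acc + r + 1)[1] + r + 14 ↔ 2*store(buf, acc, 3*acc + r + 1)[acc] + 3*r = 0
Answer: WP = acc > store(buf, acc, 3*acc + r + 1)[1] + r + 14 ↔ 2*store(buf, acc, 3*acc + r + 1)[acc] + 3*r = 0


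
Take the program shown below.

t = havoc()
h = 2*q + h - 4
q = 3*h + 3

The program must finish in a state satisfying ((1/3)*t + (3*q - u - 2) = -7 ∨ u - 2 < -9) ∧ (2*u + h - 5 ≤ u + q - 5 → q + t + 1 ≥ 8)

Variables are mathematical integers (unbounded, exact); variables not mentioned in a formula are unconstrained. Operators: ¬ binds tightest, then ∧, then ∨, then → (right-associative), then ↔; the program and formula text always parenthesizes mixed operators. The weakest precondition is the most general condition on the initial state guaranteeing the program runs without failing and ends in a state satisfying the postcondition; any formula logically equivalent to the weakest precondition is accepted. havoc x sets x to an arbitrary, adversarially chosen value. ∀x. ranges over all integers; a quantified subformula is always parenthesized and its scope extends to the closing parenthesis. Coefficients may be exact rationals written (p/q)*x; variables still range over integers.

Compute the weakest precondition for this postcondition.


Working backward. After the program, the postcondition ((1/3)*t + (3*q - u - 2) = -7 ∨ u - 2 < -9) ∧ (2*u + h - 5 ≤ u + q - 5 → q + t + 1 ≥ 8) must hold; in canonical form it is (3*q + (1/3)*t = u - 5 ∨ u < -7) ∧ (h + u ≤ q → q + t ≥ 7).
Before q := 3*h + 3: (9*h + (1/3)*t = u - 14 ∨ u < -7) ∧ (u ≤ 2*h + 3 → 3*h + t ≥ 4)
Before h := 2*q + h - 4: (9*h + 18*q + (1/3)*t = u + 22 ∨ u < -7) ∧ (u ≤ 2*h + 4*q - 5 → 3*h + 6*q + t ≥ 16)
Before havoc t: ∀t_1. ((9*h + 18*q + (1/3)*t_1 = u + 22 ∨ u < -7) ∧ (u ≤ 2*h + 4*q - 5 → 3*h + 6*q + t_1 ≥ 16))
Answer: WP = ∀t_1. ((9*h + 18*q + (1/3)*t_1 = u + 22 ∨ u < -7) ∧ (u ≤ 2*h + 4*q - 5 → 3*h + 6*q + t_1 ≥ 16))


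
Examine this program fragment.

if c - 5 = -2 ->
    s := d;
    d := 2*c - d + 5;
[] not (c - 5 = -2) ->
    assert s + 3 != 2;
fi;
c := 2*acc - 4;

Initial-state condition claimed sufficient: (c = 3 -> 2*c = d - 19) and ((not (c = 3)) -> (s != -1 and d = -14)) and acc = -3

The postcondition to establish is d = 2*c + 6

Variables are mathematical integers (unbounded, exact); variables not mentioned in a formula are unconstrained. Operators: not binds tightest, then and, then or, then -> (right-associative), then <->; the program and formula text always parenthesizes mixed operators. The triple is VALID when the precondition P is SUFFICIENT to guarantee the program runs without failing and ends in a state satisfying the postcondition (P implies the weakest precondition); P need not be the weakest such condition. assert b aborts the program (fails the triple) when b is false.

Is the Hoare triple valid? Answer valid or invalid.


Working backward. After the program, d = 2*c + 6 must hold.
Before c := 2*acc - 4: d = 4*acc - 2
Then branch requires 2*c = 4*acc + d - 7; else branch requires s != -1 and d = 4*acc - 2.
Before the if: (c = 3 -> 2*c = 4*acc + d - 7) and ((not (c = 3)) -> (s != -1 and d = 4*acc - 2))
The weakest precondition is (c = 3 -> 2*c = 4*acc + d - 7) and ((not (c = 3)) -> (s != -1 and d = 4*acc - 2)).
Check whether (c = 3 -> 2*c = d - 19) and ((not (c = 3)) -> (s != -1 and d = -14)) and acc = -3 implies it.
Every state satisfying the precondition satisfies the weakest precondition: the implication holds.
Answer: valid


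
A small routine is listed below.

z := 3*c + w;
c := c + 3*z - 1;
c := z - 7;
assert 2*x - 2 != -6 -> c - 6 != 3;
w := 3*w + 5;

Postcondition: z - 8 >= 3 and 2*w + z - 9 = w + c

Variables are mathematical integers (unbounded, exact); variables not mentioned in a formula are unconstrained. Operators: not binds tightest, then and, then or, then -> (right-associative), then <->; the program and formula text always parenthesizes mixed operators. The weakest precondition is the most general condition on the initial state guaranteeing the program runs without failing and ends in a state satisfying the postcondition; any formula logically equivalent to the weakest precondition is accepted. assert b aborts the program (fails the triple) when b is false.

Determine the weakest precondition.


Working backward. After the program, the postcondition z - 8 >= 3 and 2*w + z - 9 = w + c must hold; in canonical form it is z >= 11 and w + z = c + 9.
Before w := 3*w + 5: z >= 11 and 3*w + z = c + 4
Before assert 2*x - 2 != -6 -> c - 6 != 3: (2*x != -4 -> c != 9) and z >= 11 and 3*w + z = c + 4
Before c := z - 7: (2*x != -4 -> z != 16) and z >= 11 and 3*w = -3
Before c := c + 3*z - 1: (2*x != -4 -> z != 16) and z >= 11 and 3*w = -3
Before z := 3*c + w: (2*x != -4 -> 3*c + w != 16) and 3*c + w >= 11 and 3*w = -3
Answer: WP = (2*x != -4 -> 3*c + w != 16) and 3*c + w >= 11 and 3*w = -3


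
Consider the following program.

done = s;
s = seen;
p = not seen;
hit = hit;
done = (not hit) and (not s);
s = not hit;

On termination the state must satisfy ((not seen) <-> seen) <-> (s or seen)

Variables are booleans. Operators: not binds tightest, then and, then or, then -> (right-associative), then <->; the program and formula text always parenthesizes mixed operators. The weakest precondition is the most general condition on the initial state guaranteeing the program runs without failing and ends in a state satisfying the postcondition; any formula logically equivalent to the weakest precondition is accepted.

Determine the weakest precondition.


Working backward. After the program, ((not seen) <-> seen) <-> (s or seen) must hold.
Before s := not hit: ((not seen) <-> seen) <-> ((not hit) or seen)
Before done := (not hit) and (not s): ((not seen) <-> seen) <-> ((not hit) or seen)
Before hit := hit: ((not seen) <-> seen) <-> ((not hit) or seen)
Before p := not seen: ((not seen) <-> seen) <-> ((not hit) or seen)
Before s := seen: ((not seen) <-> seen) <-> ((not hit) or seen)
Before done := s: ((not seen) <-> seen) <-> ((not hit) or seen)
Answer: WP = ((not seen) <-> seen) <-> ((not hit) or seen)


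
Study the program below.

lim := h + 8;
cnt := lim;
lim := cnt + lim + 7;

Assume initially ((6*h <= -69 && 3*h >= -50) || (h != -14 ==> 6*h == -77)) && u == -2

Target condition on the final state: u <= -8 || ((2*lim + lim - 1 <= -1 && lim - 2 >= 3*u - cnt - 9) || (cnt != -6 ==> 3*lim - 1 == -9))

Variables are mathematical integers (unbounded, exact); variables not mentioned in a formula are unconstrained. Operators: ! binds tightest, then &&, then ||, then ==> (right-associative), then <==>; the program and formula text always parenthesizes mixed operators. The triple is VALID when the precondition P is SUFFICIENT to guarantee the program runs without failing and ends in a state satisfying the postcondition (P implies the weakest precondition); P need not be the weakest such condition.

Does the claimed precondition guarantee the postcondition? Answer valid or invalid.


Working backward. After the program, the postcondition u <= -8 || ((2*lim + lim - 1 <= -1 && lim - 2 >= 3*u - cnt - 9) || (cnt != -6 ==> 3*lim - 1 == -9)) must hold; in canonical form it is u <= -8 || (3*lim <= 0 && cnt + lim >= 3*u - 7) || (cnt != -6 ==> 3*lim == -8).
Before lim := cnt + lim + 7: u <= -8 || (3*cnt + 3*lim <= -21 && 2*cnt + lim >= 3*u - 14) || (cnt != -6 ==> 3*cnt + 3*lim == -29)
Before cnt := lim: u <= -8 || (6*lim <= -21 && 3*lim >= 3*u - 14) || (lim != -6 ==> 6*lim == -29)
Before lim := h + 8: u <= -8 || (6*h <= -69 && 3*h >= 3*u - 38) || (h != -14 ==> 6*h == -77)
The weakest precondition is u <= -8 || (6*h <= -69 && 3*h >= 3*u - 38) || (h != -14 ==> 6*h == -77).
Check whether ((6*h <= -69 && 3*h >= -50) || (h != -14 ==> 6*h == -77)) && u == -2 implies it.
Countermodel: at the initial state h = -16, u = -2, the precondition holds but the weakest precondition fails.
Answer: invalid


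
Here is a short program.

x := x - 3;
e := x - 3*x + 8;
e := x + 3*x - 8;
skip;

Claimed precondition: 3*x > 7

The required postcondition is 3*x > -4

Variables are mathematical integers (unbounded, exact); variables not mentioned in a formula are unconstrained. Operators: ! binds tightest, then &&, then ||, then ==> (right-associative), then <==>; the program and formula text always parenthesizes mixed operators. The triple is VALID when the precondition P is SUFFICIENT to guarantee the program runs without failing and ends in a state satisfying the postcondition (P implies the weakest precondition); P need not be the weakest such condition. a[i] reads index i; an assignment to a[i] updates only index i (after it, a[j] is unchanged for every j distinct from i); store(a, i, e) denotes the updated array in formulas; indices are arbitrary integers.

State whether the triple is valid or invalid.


Working backward. After the program, 3*x > -4 must hold.
Before skip: 3*x > -4
Before e := x + 3*x - 8: 3*x > -4
Before e := x - 3*x + 8: 3*x > -4
Before x := x - 3: 3*x > 5
The weakest precondition is 3*x > 5.
Check whether 3*x > 7 implies it.
Every state satisfying the precondition satisfies the weakest precondition: the implication holds.
Answer: valid


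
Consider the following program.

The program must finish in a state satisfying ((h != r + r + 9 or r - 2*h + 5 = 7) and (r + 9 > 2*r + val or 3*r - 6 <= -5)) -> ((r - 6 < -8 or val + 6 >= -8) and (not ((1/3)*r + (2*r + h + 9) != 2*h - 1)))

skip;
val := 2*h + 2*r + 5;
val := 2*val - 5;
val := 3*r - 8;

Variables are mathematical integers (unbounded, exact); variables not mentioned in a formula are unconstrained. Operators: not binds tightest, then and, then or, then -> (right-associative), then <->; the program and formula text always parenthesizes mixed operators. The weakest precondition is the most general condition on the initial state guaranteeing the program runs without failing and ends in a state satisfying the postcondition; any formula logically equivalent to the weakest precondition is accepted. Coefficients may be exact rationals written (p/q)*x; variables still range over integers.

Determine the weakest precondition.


Working backward. After the program, the postcondition ((h != r + r + 9 or r - 2*h + 5 = 7) and (r + 9 > 2*r + val or 3*r - 6 <= -5)) -> ((r - 6 < -8 or val + 6 >= -8) and (not ((1/3)*r + (2*r + h + 9) != 2*h - 1))) must hold; in canonical form it is ((h != 2*r + 9 or r = 2*h + 2) and (r + val < 9 or 3*r <= 1)) -> ((r < -2 or val >= -14) and (not ((7/3)*r != h - 10))).
Before val := 3*r - 8: ((h != 2*r + 9 or r = 2*h + 2) and (4*r < 17 or 3*r <= 1)) -> ((r < -2 or 3*r >= -6) and (not ((7/3)*r != h - 10)))
Before val := 2*val - 5: ((h != 2*r + 9 or r = 2*h + 2) and (4*r < 17 or 3*r <= 1)) -> ((r < -2 or 3*r >= -6) and (not ((7/3)*r != h - 10)))
Before val := 2*h + 2*r + 5: ((h != 2*r + 9 or r = 2*h + 2) and (4*r < 17 or 3*r <= 1)) -> ((r < -2 or 3*r >= -6) and (not ((7/3)*r != h - 10)))
Before skip: ((h != 2*r + 9 or r = 2*h + 2) and (4*r < 17 or 3*r <= 1)) -> ((r < -2 or 3*r >= -6) and (not ((7/3)*r != h - 10)))
Answer: WP = ((h != 2*r + 9 or r = 2*h + 2) and (4*r < 17 or 3*r <= 1)) -> ((r < -2 or 3*r >= -6) and (not ((7/3)*r != h - 10)))


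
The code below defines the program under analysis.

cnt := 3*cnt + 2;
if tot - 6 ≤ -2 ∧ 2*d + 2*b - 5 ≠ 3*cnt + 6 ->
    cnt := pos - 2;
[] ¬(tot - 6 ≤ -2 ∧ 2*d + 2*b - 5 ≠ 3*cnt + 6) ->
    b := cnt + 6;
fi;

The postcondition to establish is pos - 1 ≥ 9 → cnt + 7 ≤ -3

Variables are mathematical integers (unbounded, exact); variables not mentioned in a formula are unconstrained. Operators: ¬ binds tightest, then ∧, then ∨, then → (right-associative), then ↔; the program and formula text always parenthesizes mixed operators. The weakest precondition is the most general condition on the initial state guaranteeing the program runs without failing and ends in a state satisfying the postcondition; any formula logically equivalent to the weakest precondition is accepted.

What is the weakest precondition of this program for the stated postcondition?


Working backward. After the program, the postcondition pos - 1 ≥ 9 → cnt + 7 ≤ -3 must hold; in canonical form it is pos ≥ 10 → cnt ≤ -10.
Then branch requires pos ≥ 10 → pos ≤ -8; else branch requires pos ≥ 10 → cnt ≤ -10.
Before the if: ((tot ≤ 4 ∧ 2*b + 2*d ≠ 3*cnt + 11) → (pos ≥ 10 → pos ≤ -8)) ∧ ((¬(tot ≤ 4 ∧ 2*b + 2*d ≠ 3*cnt + 11)) → (pos ≥ 10 → cnt ≤ -10))
Before cnt := 3*cnt + 2: ((tot ≤ 4 ∧ 2*b + 2*d ≠ 9*cnt + 17) → (pos ≥ 10 → pos ≤ -8)) ∧ ((¬(tot ≤ 4 ∧ 2*b + 2*d ≠ 9*cnt + 17)) → (pos ≥ 10 → 3*cnt ≤ -12))
Answer: WP = ((tot ≤ 4 ∧ 2*b + 2*d ≠ 9*cnt + 17) → (pos ≥ 10 → pos ≤ -8)) ∧ ((¬(tot ≤ 4 ∧ 2*b + 2*d ≠ 9*cnt + 17)) → (pos ≥ 10 → 3*cnt ≤ -12))


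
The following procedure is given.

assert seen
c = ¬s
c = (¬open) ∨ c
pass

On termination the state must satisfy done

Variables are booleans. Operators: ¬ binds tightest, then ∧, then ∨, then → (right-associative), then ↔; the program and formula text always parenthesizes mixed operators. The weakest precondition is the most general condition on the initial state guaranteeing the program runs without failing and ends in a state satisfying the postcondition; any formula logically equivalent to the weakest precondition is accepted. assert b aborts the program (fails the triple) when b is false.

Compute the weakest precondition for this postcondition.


Working backward. After the program, done must hold.
Before skip: done
Before c := (¬open) ∨ c: done
Before c := ¬s: done
Before assert seen: seen ∧ done
Answer: WP = seen ∧ done


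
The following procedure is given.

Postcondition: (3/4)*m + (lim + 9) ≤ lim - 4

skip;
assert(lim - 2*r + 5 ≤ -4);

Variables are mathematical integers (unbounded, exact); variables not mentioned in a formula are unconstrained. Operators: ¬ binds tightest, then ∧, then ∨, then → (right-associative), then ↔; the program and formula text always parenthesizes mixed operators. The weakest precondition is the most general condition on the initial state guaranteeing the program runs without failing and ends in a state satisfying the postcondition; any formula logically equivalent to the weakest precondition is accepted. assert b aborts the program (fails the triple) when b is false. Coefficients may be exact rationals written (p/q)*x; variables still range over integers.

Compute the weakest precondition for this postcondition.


Working backward. After the program, the postcondition (3/4)*m + (lim + 9) ≤ lim - 4 must hold; in canonical form it is (3/4)*m ≤ -13.
Before assert lim - 2*r + 5 ≤ -4: lim ≤ 2*r - 9 ∧ (3/4)*m ≤ -13
Before skip: lim ≤ 2*r - 9 ∧ (3/4)*m ≤ -13
Answer: WP = lim ≤ 2*r - 9 ∧ (3/4)*m ≤ -13


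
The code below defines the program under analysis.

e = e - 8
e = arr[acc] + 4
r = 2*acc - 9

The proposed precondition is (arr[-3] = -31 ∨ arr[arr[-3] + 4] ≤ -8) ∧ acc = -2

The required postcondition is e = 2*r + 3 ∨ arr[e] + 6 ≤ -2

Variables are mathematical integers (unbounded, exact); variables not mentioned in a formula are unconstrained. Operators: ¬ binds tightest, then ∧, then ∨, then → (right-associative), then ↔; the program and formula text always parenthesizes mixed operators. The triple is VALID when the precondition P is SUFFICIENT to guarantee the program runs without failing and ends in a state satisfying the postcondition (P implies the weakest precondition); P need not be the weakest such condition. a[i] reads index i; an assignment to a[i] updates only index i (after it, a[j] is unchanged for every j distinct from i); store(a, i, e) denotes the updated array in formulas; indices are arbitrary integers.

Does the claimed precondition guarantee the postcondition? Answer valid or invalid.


Working backward. After the program, the postcondition e = 2*r + 3 ∨ arr[e] + 6 ≤ -2 must hold; in canonical form it is e = 2*r + 3 ∨ arr[e] ≤ -8.
Before r := 2*acc - 9: e = 4*acc - 15 ∨ arr[e] ≤ -8
Before e := arr[acc] + 4: arr[acc] = 4*acc - 19 ∨ arr[arr[acc] + 4] ≤ -8
Before e := e - 8: arr[acc] = 4*acc - 19 ∨ arr[arr[acc] + 4] ≤ -8
The weakest precondition is arr[acc] = 4*acc - 19 ∨ arr[arr[acc] + 4] ≤ -8.
Check whether (arr[-3] = -31 ∨ arr[arr[-3] + 4] ≤ -8) ∧ acc = -2 implies it.
Countermodel: at the initial state acc = -2, arr = {[-27] = -31, [-24] = 0, [-3] = -31, [-2] = -28, elsewhere -31}, the precondition holds but the weakest precondition fails.
Answer: invalid


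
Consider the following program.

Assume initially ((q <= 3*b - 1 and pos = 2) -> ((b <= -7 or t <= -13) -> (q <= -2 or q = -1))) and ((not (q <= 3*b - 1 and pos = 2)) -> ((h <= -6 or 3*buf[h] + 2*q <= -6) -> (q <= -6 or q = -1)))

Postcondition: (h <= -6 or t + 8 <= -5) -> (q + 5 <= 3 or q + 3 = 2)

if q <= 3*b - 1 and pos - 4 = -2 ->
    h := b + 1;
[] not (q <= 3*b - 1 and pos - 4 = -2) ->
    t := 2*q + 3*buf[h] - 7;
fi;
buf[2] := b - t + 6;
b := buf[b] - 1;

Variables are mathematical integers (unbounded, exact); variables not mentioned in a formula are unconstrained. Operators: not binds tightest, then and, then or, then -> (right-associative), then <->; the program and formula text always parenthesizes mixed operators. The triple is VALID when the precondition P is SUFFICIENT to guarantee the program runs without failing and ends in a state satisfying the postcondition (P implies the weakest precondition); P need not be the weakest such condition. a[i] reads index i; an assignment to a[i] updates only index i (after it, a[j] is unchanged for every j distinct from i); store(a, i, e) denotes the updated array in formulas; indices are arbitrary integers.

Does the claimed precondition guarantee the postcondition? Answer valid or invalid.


Working backward. After the program, the postcondition (h <= -6 or t + 8 <= -5) -> (q + 5 <= 3 or q + 3 = 2) must hold; in canonical form it is (h <= -6 or t <= -13) -> (q <= -2 or q = -1).
Before b := buf[b] - 1: (h <= -6 or t <= -13) -> (q <= -2 or q = -1)
Before buf[2] := b - t + 6: (h <= -6 or t <= -13) -> (q <= -2 or q = -1)
Then branch requires (b <= -7 or t <= -13) -> (q <= -2 or q = -1); else branch requires (h <= -6 or 3*buf[h] + 2*q <= -6) -> (q <= -2 or q = -1).
Before the if: ((q <= 3*b - 1 and pos = 2) -> ((b <= -7 or t <= -13) -> (q <= -2 or q = -1))) and ((not (q <= 3*b - 1 and pos = 2)) -> ((h <= -6 or 3*buf[h] + 2*q <= -6) -> (q <= -2 or q = -1)))
The weakest precondition is ((q <= 3*b - 1 and pos = 2) -> ((b <= -7 or t <= -13) -> (q <= -2 or q = -1))) and ((not (q <= 3*b - 1 and pos = 2)) -> ((h <= -6 or 3*buf[h] + 2*q <= -6) -> (q <= -2 or q = -1))).
Check whether ((q <= 3*b - 1 and pos = 2) -> ((b <= -7 or t <= -13) -> (q <= -2 or q = -1))) and ((not (q <= 3*b - 1 and pos = 2)) -> ((h <= -6 or 3*buf[h] + 2*q <= -6) -> (q <= -6 or q = -1))) implies it.
Every state satisfying the precondition satisfies the weakest precondition: the implication holds.
Answer: valid


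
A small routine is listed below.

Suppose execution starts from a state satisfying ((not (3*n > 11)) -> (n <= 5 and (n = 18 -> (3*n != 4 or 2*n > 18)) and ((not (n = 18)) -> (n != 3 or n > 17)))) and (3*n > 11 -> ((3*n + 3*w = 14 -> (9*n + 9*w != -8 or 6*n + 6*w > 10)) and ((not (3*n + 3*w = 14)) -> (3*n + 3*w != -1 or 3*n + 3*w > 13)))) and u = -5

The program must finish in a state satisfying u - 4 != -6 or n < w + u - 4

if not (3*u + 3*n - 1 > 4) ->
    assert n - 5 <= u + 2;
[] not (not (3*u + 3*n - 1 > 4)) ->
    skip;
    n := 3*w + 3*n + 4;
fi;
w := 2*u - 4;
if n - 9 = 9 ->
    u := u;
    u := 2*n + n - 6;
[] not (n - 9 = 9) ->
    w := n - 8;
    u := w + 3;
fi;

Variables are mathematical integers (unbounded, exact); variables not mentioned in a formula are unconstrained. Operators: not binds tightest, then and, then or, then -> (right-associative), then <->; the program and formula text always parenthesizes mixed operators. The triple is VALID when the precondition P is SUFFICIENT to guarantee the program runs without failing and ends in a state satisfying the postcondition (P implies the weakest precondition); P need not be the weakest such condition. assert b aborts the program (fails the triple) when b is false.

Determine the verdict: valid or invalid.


Working backward. After the program, the postcondition u - 4 != -6 or n < w + u - 4 must hold; in canonical form it is u != -2 or n < u + w - 4.
Then branch requires 3*n != 4 or 2*n + w > 10; else branch requires n != 3 or n > 17.
Before the if: (n = 18 -> (3*n != 4 or 2*n + w > 10)) and ((not (n = 18)) -> (n != 3 or n > 17))
Before w := 2*u - 4: (n = 18 -> (3*n != 4 or 2*n + 2*u > 14)) and ((not (n = 18)) -> (n != 3 or n > 17))
Then branch requires n <= u + 7 and (n = 18 -> (3*n != 4 or 2*n + 2*u > 14)) and ((not (n = 18)) -> (n != 3 or n > 17)); else branch requires (3*n + 3*w = 14 -> (9*n + 9*w != -8 or 6*n + 2*u + 6*w > 6)) and ((not (3*n + 3*w = 14)) -> (3*n + 3*w != -1 or 3*n + 3*w > 13)).
Before the if: ((not (3*n + 3*u > 5)) -> (n <= u + 7 and (n = 18 -> (3*n != 4 or 2*n + 2*u > 14)) and ((not (n = 18)) -> (n != 3 or n > 17)))) and (3*n + 3*u > 5 -> ((3*n + 3*w = 14 -> (9*n + 9*w != -8 or 6*n + 2*u + 6*w > 6)) and ((not (3*n + 3*w = 14)) -> (3*n + 3*w != -1 or 3*n + 3*w > 13))))
The weakest precondition is ((not (3*n + 3*u > 5)) -> (n <= u + 7 and (n = 18 -> (3*n != 4 or 2*n + 2*u > 14)) and ((not (n = 18)) -> (n != 3 or n > 17)))) and (3*n + 3*u > 5 -> ((3*n + 3*w = 14 -> (9*n + 9*w != -8 or 6*n + 2*u + 6*w > 6)) and ((not (3*n + 3*w = 14)) -> (3*n + 3*w != -1 or 3*n + 3*w > 13)))).
Check whether ((not (3*n > 11)) -> (n <= 5 and (n = 18 -> (3*n != 4 or 2*n > 18)) and ((not (n = 18)) -> (n != 3 or n > 17)))) and (3*n > 11 -> ((3*n + 3*w = 14 -> (9*n + 9*w != -8 or 6*n + 6*w > 10)) and ((not (3*n + 3*w = 14)) -> (3*n + 3*w != -1 or 3*n + 3*w > 13)))) and u = -5 implies it.
Countermodel: at the initial state n = 6, u = -5, w = 0, the precondition holds but the weakest precondition fails.
Answer: invalid


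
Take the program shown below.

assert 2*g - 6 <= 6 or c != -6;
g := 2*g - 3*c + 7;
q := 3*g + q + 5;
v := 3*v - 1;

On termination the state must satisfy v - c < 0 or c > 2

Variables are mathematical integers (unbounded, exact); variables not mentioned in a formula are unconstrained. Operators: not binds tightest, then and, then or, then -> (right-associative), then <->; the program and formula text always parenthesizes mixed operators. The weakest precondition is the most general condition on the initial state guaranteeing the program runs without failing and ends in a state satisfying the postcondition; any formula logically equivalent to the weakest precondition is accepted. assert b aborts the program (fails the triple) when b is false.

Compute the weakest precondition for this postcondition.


Working backward. After the program, the postcondition v - c < 0 or c > 2 must hold; in canonical form it is v < c or c > 2.
Before v := 3*v - 1: 3*v < c + 1 or c > 2
Before q := 3*g + q + 5: 3*v < c + 1 or c > 2
Before g := 2*g - 3*c + 7: 3*v < c + 1 or c > 2
Before assert 2*g - 6 <= 6 or c != -6: (2*g <= 12 or c != -6) and (3*v < c + 1 or c > 2)
Answer: WP = (2*g <= 12 or c != -6) and (3*v < c + 1 or c > 2)


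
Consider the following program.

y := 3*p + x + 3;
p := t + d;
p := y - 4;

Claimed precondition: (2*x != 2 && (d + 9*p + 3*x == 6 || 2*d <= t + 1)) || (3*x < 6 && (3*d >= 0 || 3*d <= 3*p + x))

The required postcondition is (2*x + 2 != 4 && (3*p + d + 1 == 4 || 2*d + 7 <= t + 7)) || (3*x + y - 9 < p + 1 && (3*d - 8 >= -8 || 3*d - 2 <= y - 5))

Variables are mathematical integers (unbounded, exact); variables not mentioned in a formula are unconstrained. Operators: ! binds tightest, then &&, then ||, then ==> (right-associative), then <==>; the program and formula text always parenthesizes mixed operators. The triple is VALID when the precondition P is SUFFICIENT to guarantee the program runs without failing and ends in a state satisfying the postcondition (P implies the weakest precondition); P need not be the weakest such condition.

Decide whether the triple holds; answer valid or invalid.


Working backward. After the program, the postcondition (2*x + 2 != 4 && (3*p + d + 1 == 4 || 2*d + 7 <= t + 7)) || (3*x + y - 9 < p + 1 && (3*d - 8 >= -8 || 3*d - 2 <= y - 5)) must hold; in canonical form it is (2*x != 2 && (d + 3*p == 3 || 2*d <= t)) || (3*x + y < p + 10 && (3*d >= 0 || 3*d <= y - 3)).
Before p := y - 4: (2*x != 2 && (d + 3*y == 15 || 2*d <= t)) || (3*x < 6 && (3*d >= 0 || 3*d <= y - 3))
Before p := t + d: (2*x != 2 && (d + 3*y == 15 || 2*d <= t)) || (3*x < 6 && (3*d >= 0 || 3*d <= y - 3))
Before y := 3*p + x + 3: (2*x != 2 && (d + 9*p + 3*x == 6 || 2*d <= t)) || (3*x < 6 && (3*d >= 0 || 3*d <= 3*p + x))
The weakest precondition is (2*x != 2 && (d + 9*p + 3*x == 6 || 2*d <= t)) || (3*x < 6 && (3*d >= 0 || 3*d <= 3*p + x)).
Check whether (2*x != 2 && (d + 9*p + 3*x == 6 || 2*d <= t + 1)) || (3*x < 6 && (3*d >= 0 || 3*d <= 3*p + x)) implies it.
Countermodel: at the initial state d = -1, p = 0, t = -3, x = 3, the precondition holds but the weakest precondition fails.
Answer: invalid


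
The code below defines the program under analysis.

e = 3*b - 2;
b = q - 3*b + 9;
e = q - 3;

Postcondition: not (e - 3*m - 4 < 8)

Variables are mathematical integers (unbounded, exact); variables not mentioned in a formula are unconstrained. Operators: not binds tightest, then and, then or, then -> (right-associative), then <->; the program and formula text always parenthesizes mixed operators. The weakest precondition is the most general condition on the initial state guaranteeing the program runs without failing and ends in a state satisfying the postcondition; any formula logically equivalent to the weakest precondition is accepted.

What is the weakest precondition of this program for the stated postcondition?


Working backward. After the program, the postcondition not (e - 3*m - 4 < 8) must hold; in canonical form it is not (e < 3*m + 12).
Before e := q - 3: not (q < 3*m + 15)
Before b := q - 3*b + 9: not (q < 3*m + 15)
Before e := 3*b - 2: not (q < 3*m + 15)
Answer: WP = not (q < 3*m + 15)


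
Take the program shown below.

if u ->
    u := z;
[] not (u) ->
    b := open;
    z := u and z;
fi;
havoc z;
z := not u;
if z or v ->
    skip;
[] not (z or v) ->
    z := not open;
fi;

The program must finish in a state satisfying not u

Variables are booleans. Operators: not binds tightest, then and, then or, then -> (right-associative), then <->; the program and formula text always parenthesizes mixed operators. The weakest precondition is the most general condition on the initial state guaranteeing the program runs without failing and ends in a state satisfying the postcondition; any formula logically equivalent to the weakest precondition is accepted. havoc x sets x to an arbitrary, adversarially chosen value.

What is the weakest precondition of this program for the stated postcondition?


Working backward. After the program, not u must hold.
Then branch requires not u; else branch requires not u.
Before the if: ((z or v) -> (not u)) and ((not (z or v)) -> (not u))
Before z := not u: (((not u) or v) -> (not u)) and ((not ((not u) or v)) -> (not u))
Before havoc z: (((not u) or v) -> (not u)) and ((not ((not u) or v)) -> (not u))
Then branch requires (((not z) or v) -> (not z)) and ((not ((not z) or v)) -> (not z)); else branch requires (((not u) or v) -> (not u)) and ((not ((not u) or v)) -> (not u)).
Before the if: (u -> ((((not z) or v) -> (not z)) and ((not ((not z) or v)) -> (not z)))) and ((not u) -> ((((not u) or v) -> (not u)) and ((not ((not u) or v)) -> (not u))))
Answer: WP = (u -> ((((not z) or v) -> (not z)) and ((not ((not z) or v)) -> (not z)))) and ((not u) -> ((((not u) or v) -> (not u)) and ((not ((not u) or v)) -> (not u))))


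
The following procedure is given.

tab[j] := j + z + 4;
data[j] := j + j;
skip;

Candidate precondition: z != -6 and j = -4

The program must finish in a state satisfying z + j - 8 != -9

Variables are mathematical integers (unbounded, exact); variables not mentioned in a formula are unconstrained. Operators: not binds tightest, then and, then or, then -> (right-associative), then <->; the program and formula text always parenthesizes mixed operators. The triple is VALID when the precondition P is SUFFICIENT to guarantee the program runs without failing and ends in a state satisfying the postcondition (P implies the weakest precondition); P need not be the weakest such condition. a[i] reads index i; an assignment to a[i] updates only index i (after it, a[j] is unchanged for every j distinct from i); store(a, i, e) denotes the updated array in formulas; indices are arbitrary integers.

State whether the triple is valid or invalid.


Working backward. After the program, the postcondition z + j - 8 != -9 must hold; in canonical form it is j + z != -1.
Before skip: j + z != -1
Before data[j] := j + j: j + z != -1
Before tab[j] := j + z + 4: j + z != -1
The weakest precondition is j + z != -1.
Check whether z != -6 and j = -4 implies it.
Countermodel: at the initial state j = -4, z = 3, the precondition holds but the weakest precondition fails.
Answer: invalid


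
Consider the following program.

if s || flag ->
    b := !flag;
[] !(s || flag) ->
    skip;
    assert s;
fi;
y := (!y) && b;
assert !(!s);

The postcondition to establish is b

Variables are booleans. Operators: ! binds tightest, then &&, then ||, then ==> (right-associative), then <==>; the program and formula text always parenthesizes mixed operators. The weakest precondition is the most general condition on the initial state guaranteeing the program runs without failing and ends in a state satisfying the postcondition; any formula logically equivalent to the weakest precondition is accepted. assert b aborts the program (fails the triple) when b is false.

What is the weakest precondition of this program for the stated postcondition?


Working backward. After the program, b must hold.
Before assert !(!s): s && b
Before y := (!y) && b: s && b
Then branch requires s && (!flag); else branch requires s && b.
Before the if: ((s || flag) ==> (s && (!flag))) && ((!(s || flag)) ==> (s && b))
Answer: WP = ((s || flag) ==> (s && (!flag))) && ((!(s || flag)) ==> (s && b))


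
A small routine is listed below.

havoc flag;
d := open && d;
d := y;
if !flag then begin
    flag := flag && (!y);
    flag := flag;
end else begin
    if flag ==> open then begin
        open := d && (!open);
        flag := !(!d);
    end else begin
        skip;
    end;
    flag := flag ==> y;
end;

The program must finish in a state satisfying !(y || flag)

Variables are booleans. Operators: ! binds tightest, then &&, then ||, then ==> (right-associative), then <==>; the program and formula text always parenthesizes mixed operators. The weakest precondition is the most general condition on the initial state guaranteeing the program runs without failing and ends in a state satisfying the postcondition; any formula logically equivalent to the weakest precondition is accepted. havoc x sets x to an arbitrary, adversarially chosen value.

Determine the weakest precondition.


Working backward. After the program, !(y || flag) must hold.
Then branch requires !(y || (flag && (!y))); else branch requires ((flag ==> open) ==> (!(y || (d ==> y)))) && ((!(flag ==> open)) ==> (!(y || (flag ==> y)))).
Before the if: ((!flag) ==> (!(y || (flag && (!y))))) && (flag ==> (((flag ==> open) ==> (!(y || (d ==> y)))) && ((!(flag ==> open)) ==> (!(y || (flag ==> y))))))
Before d := y: ((!flag) ==> (!(y || (flag && (!y))))) && (flag ==> ((!(flag ==> open)) && ((!(flag ==> open)) ==> (!(y || (flag ==> y))))))
Before d := open && d: ((!flag) ==> (!(y || (flag && (!y))))) && (flag ==> ((!(flag ==> open)) && ((!(flag ==> open)) ==> (!(y || (flag ==> y))))))
Before havoc flag: (!open) && ((!open) ==> (!y)) && (!y)
Answer: WP = (!open) && ((!open) ==> (!y)) && (!y)
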